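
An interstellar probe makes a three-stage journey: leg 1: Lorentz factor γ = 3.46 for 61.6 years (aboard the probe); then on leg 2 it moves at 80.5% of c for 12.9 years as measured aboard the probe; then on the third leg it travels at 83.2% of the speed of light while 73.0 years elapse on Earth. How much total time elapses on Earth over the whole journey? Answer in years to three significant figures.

Δt = 308 years

Leg 1: γ = 3.46; Δt_1 = 3.460 × 61.6 = 213.1 years.
Leg 2: β = 0.805; γ = 1/√(1 − 0.805²) = 1/√0.3520 = 1.686; Δt_2 = 1.686 × 12.9 = 21.74 years.
Leg 3: 73.0 years is already measured on Earth.
Total: 213.1 + 21.74 + 73.00 years.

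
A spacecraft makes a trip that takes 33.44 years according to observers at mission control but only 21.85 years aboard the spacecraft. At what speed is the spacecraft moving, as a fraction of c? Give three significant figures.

β = 0.757

The proper time is measured aboard the spacecraft (both events occur at the spacecraft's location); Δt is measured at mission control. γ = Δt/τ = 33.44/21.85 = 1.530.
β = √(1 − 1/γ²) = √(1 − 0.4269) = √0.5731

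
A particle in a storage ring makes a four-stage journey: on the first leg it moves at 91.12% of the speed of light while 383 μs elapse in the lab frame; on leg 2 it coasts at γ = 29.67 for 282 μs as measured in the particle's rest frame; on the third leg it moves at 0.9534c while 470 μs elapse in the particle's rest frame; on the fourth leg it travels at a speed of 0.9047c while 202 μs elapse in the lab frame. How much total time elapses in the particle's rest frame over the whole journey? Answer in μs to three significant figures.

τ = 996 μs

Leg 1: β = 0.9112; γ = 1/√(1 − 0.9112²) = 1/√0.1697 = 2.427; τ_1 = 383/2.427 = 157.8 μs.
Leg 2: 282 μs is already measured in the particle's rest frame.
Leg 3: 470 μs is already measured in the particle's rest frame.
Leg 4: γ = 1/√(1 − 0.9047²) = 1/√0.1815 = 2.347; τ_4 = 202/2.347 = 86.06 μs.
Total: 157.8 + 282.0 + 470.0 + 86.06 μs.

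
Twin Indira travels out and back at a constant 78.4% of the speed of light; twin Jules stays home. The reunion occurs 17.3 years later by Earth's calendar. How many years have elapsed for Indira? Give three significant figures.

τ = 10.7 years

β = 0.784; γ = 1/√(1 − 0.784²) = 1/√0.3853 = 1.611
Indira's clock measures proper time along the trip: τ = Δt/γ = 17.3/1.611 years.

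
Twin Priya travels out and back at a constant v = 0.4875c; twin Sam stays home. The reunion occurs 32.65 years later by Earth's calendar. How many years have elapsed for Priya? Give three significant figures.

γ = 1/√(1 − 0.4875²) = 1/√0.7623 = 1.145
Priya's clock measures proper time along the trip: τ = Δt/γ = 32.65/1.145 years.

τ = 28.5 years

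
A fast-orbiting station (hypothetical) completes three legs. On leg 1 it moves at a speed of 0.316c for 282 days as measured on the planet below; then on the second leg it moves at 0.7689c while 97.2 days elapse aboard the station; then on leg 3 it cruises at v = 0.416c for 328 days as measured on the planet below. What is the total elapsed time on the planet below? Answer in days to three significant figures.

Δt = 762 days

Leg 1: 282 days is already measured on the planet below.
Leg 2: γ = 1/√(1 − 0.7689²) = 1/√0.4088 = 1.564; Δt_2 = 1.564 × 97.2 = 152.0 days.
Leg 3: 328 days is already measured on the planet below.
Total: 282.0 + 152.0 + 328.0 days.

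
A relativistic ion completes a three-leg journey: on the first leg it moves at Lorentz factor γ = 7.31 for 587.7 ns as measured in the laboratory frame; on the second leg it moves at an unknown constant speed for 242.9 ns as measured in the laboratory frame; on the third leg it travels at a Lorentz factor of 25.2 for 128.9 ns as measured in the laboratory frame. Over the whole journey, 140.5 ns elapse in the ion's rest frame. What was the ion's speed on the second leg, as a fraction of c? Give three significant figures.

Leg 1: γ = 7.31; τ_1 = 587.7/7.310 = 80.40 ns.
Leg 2: speed unknown; τ_2 = 242.9/γ_2.
Leg 3: γ = 25.2; τ_3 = 128.9/25.20 = 5.115 ns.
Total proper time: 80.40 + τ_2 + 5.115 = 140.5, so τ_2 = 140.5 − 85.51 = 54.99 ns.
γ_2 = 242.9/54.99 = 4.417; β = √(1 − 1/γ²) = √0.9488.

β = 0.974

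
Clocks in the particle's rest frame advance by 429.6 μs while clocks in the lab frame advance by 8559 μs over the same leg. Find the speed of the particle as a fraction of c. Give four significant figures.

β = 0.9987

The proper time is measured in the particle's rest frame (both events occur at the particle's location); Δt is measured in the lab frame. γ = Δt/τ = 8559/429.6 = 19.92.
β = √(1 − 1/γ²) = √(1 − 0.002519) = √0.9975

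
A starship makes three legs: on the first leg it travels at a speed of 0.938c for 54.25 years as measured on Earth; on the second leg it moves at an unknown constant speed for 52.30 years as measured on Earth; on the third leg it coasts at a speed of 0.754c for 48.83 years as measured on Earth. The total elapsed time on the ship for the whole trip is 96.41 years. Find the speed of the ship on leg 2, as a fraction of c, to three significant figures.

Leg 1: γ = 1/√(1 − 0.938²) = 1/√0.1202 = 2.885; τ_1 = 54.25/2.885 = 18.80 years.
Leg 2: speed unknown; τ_2 = 52.30/γ_2.
Leg 3: γ = 1/√(1 − 0.754²) = 1/√0.4315 = 1.522; τ_3 = 48.83/1.522 = 32.08 years.
Total proper time: 18.80 + τ_2 + 32.08 = 96.41, so τ_2 = 96.41 − 50.88 = 45.53 years.
γ_2 = 52.30/45.53 = 1.149; β = √(1 − 1/γ²) = √0.2421.

β = 0.492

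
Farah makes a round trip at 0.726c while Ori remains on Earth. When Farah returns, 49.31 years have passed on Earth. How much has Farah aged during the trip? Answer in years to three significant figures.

τ = 33.9 years

γ = 1/√(1 − 0.726²) = 1/√0.4729 = 1.454
Farah's clock measures proper time along the trip: τ = Δt/γ = 49.31/1.454 years.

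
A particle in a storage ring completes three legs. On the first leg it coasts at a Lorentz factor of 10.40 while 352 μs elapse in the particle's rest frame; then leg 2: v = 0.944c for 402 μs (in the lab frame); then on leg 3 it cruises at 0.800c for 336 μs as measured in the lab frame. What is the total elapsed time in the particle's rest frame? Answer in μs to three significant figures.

τ = 686 μs

Leg 1: 352 μs is already measured in the particle's rest frame.
Leg 2: γ = 1/√(1 − 0.944²) = 1/√0.1089 = 3.031; τ_2 = 402/3.031 = 132.6 μs.
Leg 3: γ = 1/√(1 − 0.800²) = 5/3 ≈ 1.667; τ_3 = 336/1.667 = 201.6 μs.
Total: 352.0 + 132.6 + 201.6 μs.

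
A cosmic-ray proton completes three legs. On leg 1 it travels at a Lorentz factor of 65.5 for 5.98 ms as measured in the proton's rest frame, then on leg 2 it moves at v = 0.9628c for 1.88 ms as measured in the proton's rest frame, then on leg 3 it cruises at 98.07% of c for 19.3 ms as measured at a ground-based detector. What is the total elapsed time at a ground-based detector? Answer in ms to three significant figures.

Leg 1: γ = 65.5; Δt_1 = 65.50 × 5.98 = 391.7 ms.
Leg 2: γ = 1/√(1 − 0.9628²) = 1/√0.07302 = 3.701; Δt_2 = 3.701 × 1.88 = 6.957 ms.
Leg 3: 19.3 ms is already measured at a ground-based detector.
Total: 391.7 + 6.957 + 19.30 ms.

Δt = 418 ms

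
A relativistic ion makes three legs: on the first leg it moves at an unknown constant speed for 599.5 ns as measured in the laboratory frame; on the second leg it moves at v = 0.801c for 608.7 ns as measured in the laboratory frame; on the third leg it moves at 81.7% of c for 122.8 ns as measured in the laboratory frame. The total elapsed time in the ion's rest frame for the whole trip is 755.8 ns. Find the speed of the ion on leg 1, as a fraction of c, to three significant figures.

Leg 1: speed unknown; τ_1 = 599.5/γ_1.
Leg 2: γ = 1/√(1 − 0.801²) = 1/√0.3584 = 1.670; τ_2 = 608.7/1.670 = 364.4 ns.
Leg 3: β = 0.817; γ = 1/√(1 − 0.817²) = 1/√0.3325 = 1.734; τ_3 = 122.8/1.734 = 70.81 ns.
Total proper time: τ_1 + 364.4 + 70.81 = 755.8, so τ_1 = 755.8 − 435.2 = 320.6 ns.
γ_1 = 599.5/320.6 = 1.870; β = √(1 − 1/γ²) = √0.7140.

β = 0.845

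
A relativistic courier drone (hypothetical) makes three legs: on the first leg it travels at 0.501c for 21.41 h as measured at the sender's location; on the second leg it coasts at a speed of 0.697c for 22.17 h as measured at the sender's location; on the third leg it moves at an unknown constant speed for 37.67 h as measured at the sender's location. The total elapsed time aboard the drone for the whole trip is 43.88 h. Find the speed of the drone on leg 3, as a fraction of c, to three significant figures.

Leg 1: γ = 1/√(1 − 0.501²) = 1/√0.7490 = 1.155; τ_1 = 21.41/1.155 = 18.53 h.
Leg 2: γ = 1/√(1 − 0.697²) = 1/√0.5142 = 1.395; τ_2 = 22.17/1.395 = 15.90 h.
Leg 3: speed unknown; τ_3 = 37.67/γ_3.
Total proper time: 18.53 + 15.90 + τ_3 = 43.88, so τ_3 = 43.88 − 34.43 = 9.453 h.
γ_3 = 37.67/9.453 = 3.985; β = √(1 − 1/γ²) = √0.9370.

β = 0.968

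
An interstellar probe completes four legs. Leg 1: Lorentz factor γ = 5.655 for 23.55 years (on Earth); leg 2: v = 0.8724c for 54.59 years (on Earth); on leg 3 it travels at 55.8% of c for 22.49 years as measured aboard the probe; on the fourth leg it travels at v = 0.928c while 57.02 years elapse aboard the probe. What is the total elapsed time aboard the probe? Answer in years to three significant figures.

τ = 110 years

Leg 1: γ = 5.655; τ_1 = 23.55/5.655 = 4.164 years.
Leg 2: γ = 1/√(1 − 0.8724²) = 1/√0.2389 = 2.046; τ_2 = 54.59/2.046 = 26.68 years.
Leg 3: 22.49 years is already measured aboard the probe.
Leg 4: 57.02 years is already measured aboard the probe.
Total: 4.164 + 26.68 + 22.49 + 57.02 years.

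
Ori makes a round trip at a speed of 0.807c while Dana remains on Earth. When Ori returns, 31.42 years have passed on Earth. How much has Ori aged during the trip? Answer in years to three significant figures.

τ = 18.6 years

γ = 1/√(1 − 0.807²) = 1/√0.3488 = 1.693
Ori's clock measures proper time along the trip: τ = Δt/γ = 31.42/1.693 years.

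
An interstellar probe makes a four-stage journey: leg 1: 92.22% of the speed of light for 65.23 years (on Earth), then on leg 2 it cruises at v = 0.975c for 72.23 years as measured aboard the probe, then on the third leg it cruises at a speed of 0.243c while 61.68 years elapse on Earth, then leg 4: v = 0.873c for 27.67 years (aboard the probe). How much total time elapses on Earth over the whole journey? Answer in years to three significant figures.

Leg 1: 65.23 years is already measured on Earth.
Leg 2: γ = 1/√(1 − 0.975²) = 1/√0.04938 = 4.500; Δt_2 = 4.500 × 72.23 = 325.1 years.
Leg 3: 61.68 years is already measured on Earth.
Leg 4: γ = 1/√(1 − 0.873²) = 1/√0.2379 = 2.050; Δt_4 = 2.050 × 27.67 = 56.73 years.
Total: 65.23 + 325.1 + 61.68 + 56.73 years.

Δt = 509 years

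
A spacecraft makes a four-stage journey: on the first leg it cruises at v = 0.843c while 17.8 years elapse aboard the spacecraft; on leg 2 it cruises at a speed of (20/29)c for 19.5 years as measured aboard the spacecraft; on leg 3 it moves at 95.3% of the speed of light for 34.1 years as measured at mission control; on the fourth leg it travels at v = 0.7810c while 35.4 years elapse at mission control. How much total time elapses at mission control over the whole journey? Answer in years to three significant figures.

Leg 1: γ = 1/√(1 − 0.843²) = 1/√0.2894 = 1.859; Δt_1 = 1.859 × 17.8 = 33.09 years.
Leg 2: γ = 1/√(1 − (20/29)²) = 29/21 ≈ 1.381; Δt_2 = 1.381 × 19.5 = 26.93 years.
Leg 3: 34.1 years is already measured at mission control.
Leg 4: 35.4 years is already measured at mission control.
Total: 33.09 + 26.93 + 34.10 + 35.40 years.

Δt = 130 years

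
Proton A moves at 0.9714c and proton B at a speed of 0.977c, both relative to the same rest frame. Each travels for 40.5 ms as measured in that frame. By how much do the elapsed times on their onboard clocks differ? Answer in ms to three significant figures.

A: γ = 1/√(1 − 0.9714²) = 1/√0.05638 = 4.211; τ_A = 40.5/4.211 = 9.617 ms.
B: γ = 1/√(1 − 0.977²) = 1/√0.04547 = 4.690; τ_B = 40.5/4.690 = 8.636 ms.

|τ_A − τ_B| = 0.980 ms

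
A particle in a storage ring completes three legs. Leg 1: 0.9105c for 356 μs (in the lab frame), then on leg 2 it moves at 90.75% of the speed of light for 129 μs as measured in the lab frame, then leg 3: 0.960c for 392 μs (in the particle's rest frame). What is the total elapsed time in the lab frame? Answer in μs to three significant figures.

Δt = 1880 μs

Leg 1: 356 μs is already measured in the lab frame.
Leg 2: 129 μs is already measured in the lab frame.
Leg 3: γ = 1/√(1 − 0.960²) = 25/7 ≈ 3.571; Δt_3 = 3.571 × 392 = 1400 μs.
Total: 356.0 + 129.0 + 1400 μs.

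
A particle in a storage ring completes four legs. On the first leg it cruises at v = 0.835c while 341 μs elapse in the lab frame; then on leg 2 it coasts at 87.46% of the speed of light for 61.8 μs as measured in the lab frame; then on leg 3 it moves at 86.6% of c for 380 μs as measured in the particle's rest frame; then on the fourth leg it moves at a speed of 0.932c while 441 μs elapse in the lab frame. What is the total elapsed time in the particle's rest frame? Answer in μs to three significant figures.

τ = 757 μs

Leg 1: γ = 1/√(1 − 0.835²) = 1/√0.3028 = 1.817; τ_1 = 341/1.817 = 187.6 μs.
Leg 2: β = 0.8746; γ = 1/√(1 − 0.8746²) = 1/√0.2351 = 2.063; τ_2 = 61.8/2.063 = 29.96 μs.
Leg 3: 380 μs is already measured in the particle's rest frame.
Leg 4: γ = 1/√(1 − 0.932²) = 1/√0.1314 = 2.759; τ_4 = 441/2.759 = 159.8 μs.
Total: 187.6 + 29.96 + 380.0 + 159.8 μs.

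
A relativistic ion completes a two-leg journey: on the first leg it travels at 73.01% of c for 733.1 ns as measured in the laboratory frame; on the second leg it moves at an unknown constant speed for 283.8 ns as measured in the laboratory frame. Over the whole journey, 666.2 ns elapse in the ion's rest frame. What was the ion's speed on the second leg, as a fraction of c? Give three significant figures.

β = 0.813

Leg 1: β = 0.7301; γ = 1/√(1 − 0.7301²) = 1/√0.4670 = 1.463; τ_1 = 733.1/1.463 = 501.0 ns.
Leg 2: speed unknown; τ_2 = 283.8/γ_2.
Total proper time: 501.0 + τ_2 = 666.2, so τ_2 = 666.2 − 501.0 = 165.2 ns.
γ_2 = 283.8/165.2 = 1.717; β = √(1 − 1/γ²) = √0.6610.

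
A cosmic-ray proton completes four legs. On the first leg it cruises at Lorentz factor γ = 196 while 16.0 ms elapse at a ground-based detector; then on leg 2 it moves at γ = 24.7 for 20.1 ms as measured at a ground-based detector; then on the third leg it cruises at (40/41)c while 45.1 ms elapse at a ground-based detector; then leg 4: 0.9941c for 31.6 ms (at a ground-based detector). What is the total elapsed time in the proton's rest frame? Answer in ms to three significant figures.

τ = 14.2 ms

Leg 1: γ = 196; τ_1 = 16.0/196.0 = 0.08163 ms.
Leg 2: γ = 24.7; τ_2 = 20.1/24.70 = 0.8138 ms.
Leg 3: γ = 1/√(1 − (40/41)²) = 41/9 ≈ 4.556; τ_3 = 45.1/4.556 = 9.900 ms.
Leg 4: γ = 1/√(1 − 0.9941²) = 1/√0.01177 = 9.219; τ_4 = 31.6/9.219 = 3.428 ms.
Total: 0.08163 + 0.8138 + 9.900 + 3.428 ms.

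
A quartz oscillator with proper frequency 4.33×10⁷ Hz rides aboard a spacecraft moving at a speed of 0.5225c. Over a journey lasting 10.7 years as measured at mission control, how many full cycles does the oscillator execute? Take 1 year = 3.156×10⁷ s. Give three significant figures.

γ = 1/√(1 − 0.5225²) = 1/√0.7270 = 1.173
The oscillator's own cycle count is N = f × τ where τ is the proper time aboard the spacecraft. τ = Δt/γ = 10.7/1.173 = 9.123 years = 2.879×10⁸ s.
N = 4.33×10⁷ × 2.879×10⁸ = 1.247×10¹⁶.

N = 1.25×10¹⁶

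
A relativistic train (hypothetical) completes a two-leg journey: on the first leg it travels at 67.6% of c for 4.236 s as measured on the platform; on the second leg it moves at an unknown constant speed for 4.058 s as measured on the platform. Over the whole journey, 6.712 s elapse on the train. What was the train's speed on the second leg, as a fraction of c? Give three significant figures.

β = 0.466

Leg 1: β = 0.676; γ = 1/√(1 − 0.676²) = 1/√0.5430 = 1.357; τ_1 = 4.236/1.357 = 3.122 s.
Leg 2: speed unknown; τ_2 = 4.058/γ_2.
Total proper time: 3.122 + τ_2 = 6.712, so τ_2 = 6.712 − 3.122 = 3.590 s.
γ_2 = 4.058/3.590 = 1.130; β = √(1 − 1/γ²) = √0.2171.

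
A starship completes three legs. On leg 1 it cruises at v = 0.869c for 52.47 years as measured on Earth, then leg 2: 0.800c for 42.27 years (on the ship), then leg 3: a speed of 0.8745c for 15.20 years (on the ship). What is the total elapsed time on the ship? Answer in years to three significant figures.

Leg 1: γ = 1/√(1 − 0.869²) = 1/√0.2448 = 2.021; τ_1 = 52.47/2.021 = 25.96 years.
Leg 2: 42.27 years is already measured on the ship.
Leg 3: 15.20 years is already measured on the ship.
Total: 25.96 + 42.27 + 15.20 years.

τ = 83.4 years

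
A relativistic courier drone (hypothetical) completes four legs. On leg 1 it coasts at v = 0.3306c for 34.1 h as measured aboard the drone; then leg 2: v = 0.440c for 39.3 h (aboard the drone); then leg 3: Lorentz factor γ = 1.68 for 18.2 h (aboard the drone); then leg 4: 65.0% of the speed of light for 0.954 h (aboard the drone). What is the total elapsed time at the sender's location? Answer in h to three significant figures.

Leg 1: γ = 1/√(1 − 0.3306²) = 1/√0.8907 = 1.060; Δt_1 = 1.060 × 34.1 = 36.13 h.
Leg 2: γ = 1/√(1 − 0.440²) = 1/√0.8064 = 1.114; Δt_2 = 1.114 × 39.3 = 43.76 h.
Leg 3: γ = 1.68; Δt_3 = 1.680 × 18.2 = 30.58 h.
Leg 4: β = 0.650; γ = 1/√(1 − 0.650²) = 1/√0.5775 = 1.316; Δt_4 = 1.316 × 0.954 = 1.255 h.
Total: 36.13 + 43.76 + 30.58 + 1.255 h.

Δt = 112 h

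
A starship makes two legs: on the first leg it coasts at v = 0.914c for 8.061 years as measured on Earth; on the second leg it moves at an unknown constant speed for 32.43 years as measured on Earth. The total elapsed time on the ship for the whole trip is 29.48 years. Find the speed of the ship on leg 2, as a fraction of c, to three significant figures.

Leg 1: γ = 1/√(1 − 0.914²) = 1/√0.1646 = 2.465; τ_1 = 8.061/2.465 = 3.270 years.
Leg 2: speed unknown; τ_2 = 32.43/γ_2.
Total proper time: 3.270 + τ_2 = 29.48, so τ_2 = 29.48 − 3.270 = 26.21 years.
γ_2 = 32.43/26.21 = 1.237; β = √(1 − 1/γ²) = √0.3468.

β = 0.589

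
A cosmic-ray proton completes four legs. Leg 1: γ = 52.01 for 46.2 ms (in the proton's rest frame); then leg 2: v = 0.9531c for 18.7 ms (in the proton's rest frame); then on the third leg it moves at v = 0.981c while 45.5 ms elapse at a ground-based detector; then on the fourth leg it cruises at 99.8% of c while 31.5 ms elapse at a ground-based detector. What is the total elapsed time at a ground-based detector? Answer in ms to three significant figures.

Δt = 2540 ms

Leg 1: γ = 52.01; Δt_1 = 52.01 × 46.2 = 2403 ms.
Leg 2: γ = 1/√(1 − 0.9531²) = 1/√0.09160 = 3.304; Δt_2 = 3.304 × 18.7 = 61.79 ms.
Leg 3: 45.5 ms is already measured at a ground-based detector.
Leg 4: 31.5 ms is already measured at a ground-based detector.
Total: 2403 + 61.79 + 45.50 + 31.50 ms.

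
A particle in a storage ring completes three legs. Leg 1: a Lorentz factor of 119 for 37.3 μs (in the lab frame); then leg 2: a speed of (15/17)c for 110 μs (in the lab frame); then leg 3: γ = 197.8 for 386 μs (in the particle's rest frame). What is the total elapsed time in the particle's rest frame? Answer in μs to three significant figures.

τ = 438 μs

Leg 1: γ = 119; τ_1 = 37.3/119.0 = 0.3134 μs.
Leg 2: γ = 1/√(1 − (15/17)²) = 17/8 = 2.125; τ_2 = 110/2.125 = 51.76 μs.
Leg 3: 386 μs is already measured in the particle's rest frame.
Total: 0.3134 + 51.76 + 386.0 μs.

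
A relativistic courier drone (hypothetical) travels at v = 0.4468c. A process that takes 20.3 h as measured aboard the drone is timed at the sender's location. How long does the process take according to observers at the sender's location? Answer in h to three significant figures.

γ = 1/√(1 − 0.4468²) = 1/√0.8004 = 1.118
The interval measured aboard the drone is the proper time (both events occur at the same place in that frame); the lab-frame interval is Δt = γτ = 1.118 × 20.3 h.

Δt = 22.7 h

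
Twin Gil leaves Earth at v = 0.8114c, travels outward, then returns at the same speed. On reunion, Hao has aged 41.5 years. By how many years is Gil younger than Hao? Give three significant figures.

Δt − τ = 17.2 years

γ = 1/√(1 − 0.8114²) = 1/√0.3416 = 1.711
Gil's elapsed proper time: τ = 41.5/1.711 = 24.26 years.
Age gap = Δt − τ = 41.5 − 24.26 years.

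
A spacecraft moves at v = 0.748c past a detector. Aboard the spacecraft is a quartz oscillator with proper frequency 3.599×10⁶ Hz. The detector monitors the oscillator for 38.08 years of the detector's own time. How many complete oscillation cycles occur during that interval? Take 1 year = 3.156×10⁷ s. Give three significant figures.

N = 2.87×10¹⁵

γ = 1/√(1 − 0.748²) = 1/√0.4405 = 1.507
During 38.08 years of lab time, the oscillator's proper time advances by τ = Δt/γ = 38.08/1.507 = 25.27 years = 7.976×10⁸ s.
N = f × τ = 3.599×10⁶ × 7.976×10⁸ = 2.871×10¹⁵.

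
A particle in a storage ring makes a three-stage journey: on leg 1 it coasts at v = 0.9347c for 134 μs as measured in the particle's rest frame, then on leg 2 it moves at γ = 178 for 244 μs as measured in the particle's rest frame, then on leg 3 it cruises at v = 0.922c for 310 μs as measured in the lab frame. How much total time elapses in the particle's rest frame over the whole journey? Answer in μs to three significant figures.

τ = 498 μs

Leg 1: 134 μs is already measured in the particle's rest frame.
Leg 2: 244 μs is already measured in the particle's rest frame.
Leg 3: γ = 1/√(1 − 0.922²) = 1/√0.1499 = 2.583; τ_3 = 310/2.583 = 120.0 μs.
Total: 134.0 + 244.0 + 120.0 μs.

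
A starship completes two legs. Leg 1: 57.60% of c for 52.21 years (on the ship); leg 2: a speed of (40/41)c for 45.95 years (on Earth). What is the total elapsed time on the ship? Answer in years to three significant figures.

τ = 62.3 years

Leg 1: 52.21 years is already measured on the ship.
Leg 2: γ = 1/√(1 − (40/41)²) = 41/9 ≈ 4.556; τ_2 = 45.95/4.556 = 10.09 years.
Total: 52.21 + 10.09 years.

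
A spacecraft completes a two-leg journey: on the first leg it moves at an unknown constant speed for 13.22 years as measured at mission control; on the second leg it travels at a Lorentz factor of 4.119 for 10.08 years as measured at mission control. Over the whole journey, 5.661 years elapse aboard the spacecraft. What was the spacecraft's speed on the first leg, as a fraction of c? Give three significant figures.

Leg 1: speed unknown; τ_1 = 13.22/γ_1.
Leg 2: γ = 4.119; τ_2 = 10.08/4.119 = 2.447 years.
Total proper time: τ_1 + 2.447 = 5.661, so τ_1 = 5.661 − 2.447 = 3.214 years.
γ_1 = 13.22/3.214 = 4.114; β = √(1 − 1/γ²) = √0.9409.

β = 0.970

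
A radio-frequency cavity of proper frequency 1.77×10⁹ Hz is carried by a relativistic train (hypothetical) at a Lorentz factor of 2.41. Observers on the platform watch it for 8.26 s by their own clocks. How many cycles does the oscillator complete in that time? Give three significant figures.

γ = 2.41
During 8.26 s of lab time, the oscillator's proper time advances by τ = Δt/γ = 8.26/2.410 = 3.427 s = 3.427×10⁰ s.
N = f × τ = 1.77×10⁹ × 3.427×10⁰ = 6.066×10⁹.

N = 6.07×10⁹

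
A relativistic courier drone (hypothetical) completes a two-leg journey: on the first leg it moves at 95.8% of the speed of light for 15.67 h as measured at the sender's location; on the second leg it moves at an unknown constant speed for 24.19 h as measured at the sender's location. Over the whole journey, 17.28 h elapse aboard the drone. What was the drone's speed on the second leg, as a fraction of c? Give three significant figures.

Leg 1: β = 0.958; γ = 1/√(1 − 0.958²) = 1/√0.08224 = 3.487; τ_1 = 15.67/3.487 = 4.494 h.
Leg 2: speed unknown; τ_2 = 24.19/γ_2.
Total proper time: 4.494 + τ_2 = 17.28, so τ_2 = 17.28 − 4.494 = 12.79 h.
γ_2 = 24.19/12.79 = 1.892; β = √(1 − 1/γ²) = √0.7206.

β = 0.849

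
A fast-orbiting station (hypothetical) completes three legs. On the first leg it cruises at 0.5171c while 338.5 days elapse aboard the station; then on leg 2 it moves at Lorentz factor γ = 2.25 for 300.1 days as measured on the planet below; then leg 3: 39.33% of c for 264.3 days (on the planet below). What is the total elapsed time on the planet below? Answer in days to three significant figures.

Leg 1: γ = 1/√(1 − 0.5171²) = 1/√0.7326 = 1.168; Δt_1 = 1.168 × 338.5 = 395.5 days.
Leg 2: 300.1 days is already measured on the planet below.
Leg 3: 264.3 days is already measured on the planet below.
Total: 395.5 + 300.1 + 264.3 days.

Δt = 960 days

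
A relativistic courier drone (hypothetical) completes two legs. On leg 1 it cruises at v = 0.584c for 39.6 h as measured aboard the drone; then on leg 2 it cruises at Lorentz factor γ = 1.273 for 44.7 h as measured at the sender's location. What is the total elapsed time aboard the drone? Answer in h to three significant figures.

Leg 1: 39.6 h is already measured aboard the drone.
Leg 2: γ = 1.273; τ_2 = 44.7/1.273 = 35.11 h.
Total: 39.60 + 35.11 h.

τ = 74.7 h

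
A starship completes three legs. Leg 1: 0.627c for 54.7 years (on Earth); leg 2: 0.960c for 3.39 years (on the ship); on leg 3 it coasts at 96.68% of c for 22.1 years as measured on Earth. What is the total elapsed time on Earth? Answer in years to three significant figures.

Leg 1: 54.7 years is already measured on Earth.
Leg 2: γ = 1/√(1 − 0.960²) = 25/7 ≈ 3.571; Δt_2 = 3.571 × 3.39 = 12.11 years.
Leg 3: 22.1 years is already measured on Earth.
Total: 54.70 + 12.11 + 22.10 years.

Δt = 88.9 years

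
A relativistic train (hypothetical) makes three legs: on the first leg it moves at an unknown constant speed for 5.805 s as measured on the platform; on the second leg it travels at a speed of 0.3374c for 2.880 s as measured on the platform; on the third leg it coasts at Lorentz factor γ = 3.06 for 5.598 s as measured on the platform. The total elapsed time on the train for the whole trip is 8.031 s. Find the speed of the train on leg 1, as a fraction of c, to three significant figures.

Leg 1: speed unknown; τ_1 = 5.805/γ_1.
Leg 2: γ = 1/√(1 − 0.3374²) = 1/√0.8862 = 1.062; τ_2 = 2.880/1.062 = 2.711 s.
Leg 3: γ = 3.06; τ_3 = 5.598/3.060 = 1.829 s.
Total proper time: τ_1 + 2.711 + 1.829 = 8.031, so τ_1 = 8.031 − 4.541 = 3.490 s.
γ_1 = 5.805/3.490 = 1.663; β = √(1 − 1/γ²) = √0.6385.

β = 0.799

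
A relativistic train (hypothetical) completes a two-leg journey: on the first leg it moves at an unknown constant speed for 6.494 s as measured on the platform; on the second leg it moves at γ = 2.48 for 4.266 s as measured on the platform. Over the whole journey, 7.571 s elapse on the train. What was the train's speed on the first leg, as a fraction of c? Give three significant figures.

Leg 1: speed unknown; τ_1 = 6.494/γ_1.
Leg 2: γ = 2.48; τ_2 = 4.266/2.480 = 1.720 s.
Total proper time: τ_1 + 1.720 = 7.571, so τ_1 = 7.571 − 1.720 = 5.851 s.
γ_1 = 6.494/5.851 = 1.110; β = √(1 − 1/γ²) = √0.1883.

β = 0.434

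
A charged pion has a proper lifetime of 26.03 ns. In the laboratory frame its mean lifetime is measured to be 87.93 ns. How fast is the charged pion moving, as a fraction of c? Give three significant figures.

γ = Δt/τ₀ = 87.93/26.03 = 3.378
β = √(1 − 1/γ²) = √(1 − 0.08763) = √0.9124

v = 0.955c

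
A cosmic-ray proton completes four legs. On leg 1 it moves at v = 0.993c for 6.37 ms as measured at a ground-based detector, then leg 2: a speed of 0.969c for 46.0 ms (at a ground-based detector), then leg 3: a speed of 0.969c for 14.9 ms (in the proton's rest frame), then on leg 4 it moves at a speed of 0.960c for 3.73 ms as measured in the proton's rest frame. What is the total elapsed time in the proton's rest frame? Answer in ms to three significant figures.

τ = 30.7 ms

Leg 1: γ = 1/√(1 − 0.993²) = 1/√0.01395 = 8.466; τ_1 = 6.37/8.466 = 0.7524 ms.
Leg 2: γ = 1/√(1 − 0.969²) = 1/√0.06104 = 4.048; τ_2 = 46.0/4.048 = 11.36 ms.
Leg 3: 14.9 ms is already measured in the proton's rest frame.
Leg 4: 3.73 ms is already measured in the proton's rest frame.
Total: 0.7524 + 11.36 + 14.90 + 3.730 ms.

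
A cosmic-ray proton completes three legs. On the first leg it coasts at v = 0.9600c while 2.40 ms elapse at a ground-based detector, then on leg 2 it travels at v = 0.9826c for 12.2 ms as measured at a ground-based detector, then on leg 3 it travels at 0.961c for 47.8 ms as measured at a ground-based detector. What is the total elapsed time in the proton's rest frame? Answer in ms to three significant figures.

Leg 1: γ = 1/√(1 − 0.9600²) = 1/√0.07840 = 3.571; τ_1 = 2.40/3.571 = 0.6720 ms.
Leg 2: γ = 1/√(1 − 0.9826²) = 1/√0.03450 = 5.384; τ_2 = 12.2/5.384 = 2.266 ms.
Leg 3: γ = 1/√(1 − 0.961²) = 1/√0.07648 = 3.616; τ_3 = 47.8/3.616 = 13.22 ms.
Total: 0.6720 + 2.266 + 13.22 ms.

τ = 16.2 ms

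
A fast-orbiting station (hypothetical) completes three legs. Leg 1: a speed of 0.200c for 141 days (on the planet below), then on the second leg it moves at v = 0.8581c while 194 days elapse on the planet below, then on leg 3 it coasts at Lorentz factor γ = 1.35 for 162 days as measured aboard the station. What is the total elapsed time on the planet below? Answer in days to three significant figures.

Δt = 554 days

Leg 1: 141 days is already measured on the planet below.
Leg 2: 194 days is already measured on the planet below.
Leg 3: γ = 1.35; Δt_3 = 1.350 × 162 = 218.7 days.
Total: 141.0 + 194.0 + 218.7 days.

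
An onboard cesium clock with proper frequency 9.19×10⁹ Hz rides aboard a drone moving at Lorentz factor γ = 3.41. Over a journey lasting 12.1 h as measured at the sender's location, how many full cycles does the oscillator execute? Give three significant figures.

N = 1.17×10¹⁴

γ = 3.41
The oscillator's own cycle count is N = f × τ where τ is the proper time aboard the drone. τ = Δt/γ = 12.1/3.410 = 3.548 h = 1.277×10⁴ s.
N = 9.19×10⁹ × 1.277×10⁴ = 1.174×10¹⁴.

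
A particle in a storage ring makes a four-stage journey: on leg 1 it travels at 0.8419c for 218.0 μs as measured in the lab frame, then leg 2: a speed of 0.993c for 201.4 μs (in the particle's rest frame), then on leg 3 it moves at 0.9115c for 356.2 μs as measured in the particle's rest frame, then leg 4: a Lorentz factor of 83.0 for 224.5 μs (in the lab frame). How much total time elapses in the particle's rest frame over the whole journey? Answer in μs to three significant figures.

Leg 1: γ = 1/√(1 − 0.8419²) = 1/√0.2912 = 1.853; τ_1 = 218.0/1.853 = 117.6 μs.
Leg 2: 201.4 μs is already measured in the particle's rest frame.
Leg 3: 356.2 μs is already measured in the particle's rest frame.
Leg 4: γ = 83.0; τ_4 = 224.5/83.00 = 2.705 μs.
Total: 117.6 + 201.4 + 356.2 + 2.705 μs.

τ = 678 μs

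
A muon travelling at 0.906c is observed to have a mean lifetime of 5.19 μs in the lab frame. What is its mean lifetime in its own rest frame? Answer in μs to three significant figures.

τ₀ = 2.20 μs

γ = 1/√(1 − 0.906²) = 1/√0.1792 = 2.363
The lab-frame lifetime is the dilated interval; the proper lifetime is τ₀ = Δt/γ = 5.19/2.363 μs.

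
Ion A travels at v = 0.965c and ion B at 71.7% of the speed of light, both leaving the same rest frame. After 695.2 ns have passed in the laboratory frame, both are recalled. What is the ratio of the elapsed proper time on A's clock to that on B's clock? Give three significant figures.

τ_A/τ_B = 0.376

A: γ = 1/√(1 − 0.965²) = 1/√0.06878 = 3.813. B: β = 0.717; γ = 1/√(1 − 0.717²) = 1/√0.4859 = 1.435.
τ_A/τ_B = γ_B/γ_A = 1.435/3.813 = 0.3762, so τ_A/τ_B = 0.3762.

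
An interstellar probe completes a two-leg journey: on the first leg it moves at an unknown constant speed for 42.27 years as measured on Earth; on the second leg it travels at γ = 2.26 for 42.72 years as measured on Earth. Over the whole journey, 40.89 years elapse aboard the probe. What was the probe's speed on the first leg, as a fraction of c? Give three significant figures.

β = 0.854

Leg 1: speed unknown; τ_1 = 42.27/γ_1.
Leg 2: γ = 2.26; τ_2 = 42.72/2.260 = 18.90 years.
Total proper time: τ_1 + 18.90 = 40.89, so τ_1 = 40.89 − 18.90 = 21.99 years.
γ_1 = 42.27/21.99 = 1.922; β = √(1 − 1/γ²) = √0.7294.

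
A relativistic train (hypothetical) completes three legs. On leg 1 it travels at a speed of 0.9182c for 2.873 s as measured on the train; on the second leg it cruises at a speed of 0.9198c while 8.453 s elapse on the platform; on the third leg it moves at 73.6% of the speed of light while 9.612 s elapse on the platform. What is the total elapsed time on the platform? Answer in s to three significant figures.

Leg 1: γ = 1/√(1 − 0.9182²) = 1/√0.1569 = 2.525; Δt_1 = 2.525 × 2.873 = 7.253 s.
Leg 2: 8.453 s is already measured on the platform.
Leg 3: 9.612 s is already measured on the platform.
Total: 7.253 + 8.453 + 9.612 s.

Δt = 25.3 s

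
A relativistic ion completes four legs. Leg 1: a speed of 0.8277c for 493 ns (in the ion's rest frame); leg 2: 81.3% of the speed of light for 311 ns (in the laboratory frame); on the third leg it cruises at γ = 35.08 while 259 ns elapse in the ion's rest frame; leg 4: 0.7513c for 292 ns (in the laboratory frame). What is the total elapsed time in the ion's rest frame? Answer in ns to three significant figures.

Leg 1: 493 ns is already measured in the ion's rest frame.
Leg 2: β = 0.813; γ = 1/√(1 − 0.813²) = 1/√0.3390 = 1.717; τ_2 = 311/1.717 = 181.1 ns.
Leg 3: 259 ns is already measured in the ion's rest frame.
Leg 4: γ = 1/√(1 − 0.7513²) = 1/√0.4355 = 1.515; τ_4 = 292/1.515 = 192.7 ns.
Total: 493.0 + 181.1 + 259.0 + 192.7 ns.

τ = 1130 ns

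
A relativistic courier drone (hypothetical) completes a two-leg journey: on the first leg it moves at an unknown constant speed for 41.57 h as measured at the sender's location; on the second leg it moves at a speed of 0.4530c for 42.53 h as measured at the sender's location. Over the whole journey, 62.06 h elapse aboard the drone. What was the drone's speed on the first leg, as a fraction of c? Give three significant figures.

β = 0.814

Leg 1: speed unknown; τ_1 = 41.57/γ_1.
Leg 2: γ = 1/√(1 − 0.4530²) = 1/√0.7948 = 1.122; τ_2 = 42.53/1.122 = 37.92 h.
Total proper time: τ_1 + 37.92 = 62.06, so τ_1 = 62.06 − 37.92 = 24.14 h.
γ_1 = 41.57/24.14 = 1.722; β = √(1 − 1/γ²) = √0.6627.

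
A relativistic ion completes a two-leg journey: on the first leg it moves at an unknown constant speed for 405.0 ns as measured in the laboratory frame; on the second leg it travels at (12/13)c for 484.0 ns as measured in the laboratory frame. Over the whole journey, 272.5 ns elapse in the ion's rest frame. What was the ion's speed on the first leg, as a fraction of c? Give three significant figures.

β = 0.977

Leg 1: speed unknown; τ_1 = 405.0/γ_1.
Leg 2: γ = 1/√(1 − (12/13)²) = 13/5 = 2.600; τ_2 = 484.0/2.600 = 186.2 ns.
Total proper time: τ_1 + 186.2 = 272.5, so τ_1 = 272.5 − 186.2 = 86.35 ns.
γ_1 = 405.0/86.35 = 4.690; β = √(1 − 1/γ²) = √0.9545.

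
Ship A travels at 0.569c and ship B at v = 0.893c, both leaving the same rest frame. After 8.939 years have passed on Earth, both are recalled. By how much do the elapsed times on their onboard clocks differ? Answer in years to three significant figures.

A: γ = 1/√(1 − 0.569²) = 1/√0.6762 = 1.216; τ_A = 8.939/1.216 = 7.351 years.
B: γ = 1/√(1 − 0.893²) = 1/√0.2026 = 2.222; τ_B = 8.939/2.222 = 4.023 years.

|τ_A − τ_B| = 3.33 years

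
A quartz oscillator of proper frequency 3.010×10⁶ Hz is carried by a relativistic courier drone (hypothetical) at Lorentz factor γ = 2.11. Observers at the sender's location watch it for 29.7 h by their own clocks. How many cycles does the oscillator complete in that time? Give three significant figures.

N = 1.53×10¹¹

γ = 2.11
During 29.7 h of lab time, the oscillator's proper time advances by τ = Δt/γ = 29.7/2.110 = 14.08 h = 5.067×10⁴ s.
N = f × τ = 3.010×10⁶ × 5.067×10⁴ = 1.525×10¹¹.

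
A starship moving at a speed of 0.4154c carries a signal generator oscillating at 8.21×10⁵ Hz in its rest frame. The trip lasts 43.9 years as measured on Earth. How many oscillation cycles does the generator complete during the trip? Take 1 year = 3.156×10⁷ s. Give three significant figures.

γ = 1/√(1 − 0.4154²) = 1/√0.8274 = 1.099
The oscillator's own cycle count is N = f × τ where τ is the proper time on the ship. τ = Δt/γ = 43.9/1.099 = 39.93 years = 1.260×10⁹ s.
N = 8.21×10⁵ × 1.260×10⁹ = 1.035×10¹⁵.

N = 1.03×10¹⁵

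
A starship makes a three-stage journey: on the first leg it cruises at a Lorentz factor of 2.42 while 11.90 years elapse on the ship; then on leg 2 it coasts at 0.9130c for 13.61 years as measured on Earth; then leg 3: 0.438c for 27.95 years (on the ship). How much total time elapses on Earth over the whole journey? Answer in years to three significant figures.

Leg 1: γ = 2.42; Δt_1 = 2.420 × 11.90 = 28.80 years.
Leg 2: 13.61 years is already measured on Earth.
Leg 3: γ = 1/√(1 − 0.438²) = 1/√0.8082 = 1.112; Δt_3 = 1.112 × 27.95 = 31.09 years.
Total: 28.80 + 13.61 + 31.09 years.

Δt = 73.5 years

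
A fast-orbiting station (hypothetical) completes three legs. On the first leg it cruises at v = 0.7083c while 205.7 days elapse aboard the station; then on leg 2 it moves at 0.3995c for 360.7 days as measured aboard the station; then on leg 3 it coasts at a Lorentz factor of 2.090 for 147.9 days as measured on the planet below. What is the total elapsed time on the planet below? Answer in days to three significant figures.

Δt = 833 days

Leg 1: γ = 1/√(1 − 0.7083²) = 1/√0.4983 = 1.417; Δt_1 = 1.417 × 205.7 = 291.4 days.
Leg 2: γ = 1/√(1 − 0.3995²) = 1/√0.8404 = 1.091; Δt_2 = 1.091 × 360.7 = 393.5 days.
Leg 3: 147.9 days is already measured on the planet below.
Total: 291.4 + 393.5 + 147.9 days.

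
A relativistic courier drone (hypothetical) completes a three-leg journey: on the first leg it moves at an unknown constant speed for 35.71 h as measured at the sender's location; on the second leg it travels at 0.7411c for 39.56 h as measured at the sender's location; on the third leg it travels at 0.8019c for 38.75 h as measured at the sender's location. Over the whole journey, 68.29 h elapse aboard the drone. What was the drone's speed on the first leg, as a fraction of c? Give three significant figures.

Leg 1: speed unknown; τ_1 = 35.71/γ_1.
Leg 2: γ = 1/√(1 − 0.7411²) = 1/√0.4508 = 1.489; τ_2 = 39.56/1.489 = 26.56 h.
Leg 3: γ = 1/√(1 − 0.8019²) = 1/√0.3570 = 1.674; τ_3 = 38.75/1.674 = 23.15 h.
Total proper time: τ_1 + 26.56 + 23.15 = 68.29, so τ_1 = 68.29 − 49.71 = 18.58 h.
γ_1 = 35.71/18.58 = 1.922; β = √(1 − 1/γ²) = √0.7293.

β = 0.854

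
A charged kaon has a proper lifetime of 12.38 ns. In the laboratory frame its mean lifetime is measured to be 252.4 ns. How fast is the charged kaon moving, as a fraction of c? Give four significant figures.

v = 0.9988c

γ = Δt/τ₀ = 252.4/12.38 = 20.39
β = √(1 − 1/γ²) = √(1 − 0.002406) = √0.9976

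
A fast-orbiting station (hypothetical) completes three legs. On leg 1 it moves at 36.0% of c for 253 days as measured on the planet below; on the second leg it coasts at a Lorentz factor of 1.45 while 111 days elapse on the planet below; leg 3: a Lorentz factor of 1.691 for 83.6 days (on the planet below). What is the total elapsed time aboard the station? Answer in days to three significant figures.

Leg 1: β = 0.360; γ = 1/√(1 − 0.360²) = 1/√0.8704 = 1.072; τ_1 = 253/1.072 = 236.0 days.
Leg 2: γ = 1.45; τ_2 = 111/1.450 = 76.55 days.
Leg 3: γ = 1.691; τ_3 = 83.6/1.691 = 49.44 days.
Total: 236.0 + 76.55 + 49.44 days.

τ = 362 days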